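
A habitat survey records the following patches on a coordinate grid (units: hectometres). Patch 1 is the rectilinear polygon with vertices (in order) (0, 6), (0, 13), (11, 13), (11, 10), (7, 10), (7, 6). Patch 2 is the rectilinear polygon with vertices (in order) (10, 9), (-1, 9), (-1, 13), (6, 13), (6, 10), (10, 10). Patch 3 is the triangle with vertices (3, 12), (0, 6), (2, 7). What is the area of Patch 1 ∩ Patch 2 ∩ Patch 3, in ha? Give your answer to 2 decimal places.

1.35

The intersection is the polygon with vertices (1.5,9), (3,12), (2.4,9).
By the shoelace formula its area is 1.35.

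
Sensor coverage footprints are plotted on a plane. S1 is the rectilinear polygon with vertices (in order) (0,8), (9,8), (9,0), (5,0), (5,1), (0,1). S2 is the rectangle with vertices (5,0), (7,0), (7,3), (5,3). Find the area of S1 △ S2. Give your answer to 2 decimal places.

61.00

|S1| = 67, |S2| = 6, |S1∩S2| = 6.
|S1 △ S2| = |S1| + |S2| − 2·|S1∩S2| = 67 + 6 − 12 = 61.00.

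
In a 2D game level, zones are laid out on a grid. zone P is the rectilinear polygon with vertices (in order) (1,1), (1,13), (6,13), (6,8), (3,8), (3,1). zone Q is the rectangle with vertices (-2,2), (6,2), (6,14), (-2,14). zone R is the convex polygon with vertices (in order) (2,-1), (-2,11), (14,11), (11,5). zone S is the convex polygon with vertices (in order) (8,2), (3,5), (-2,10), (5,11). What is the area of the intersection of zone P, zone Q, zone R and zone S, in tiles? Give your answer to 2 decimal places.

16.36

The intersection is the polygon with vertices (3,8), (3,5), (1,7), (1,10.429), (5,11), (6,8).
By the shoelace formula its area is 16.36.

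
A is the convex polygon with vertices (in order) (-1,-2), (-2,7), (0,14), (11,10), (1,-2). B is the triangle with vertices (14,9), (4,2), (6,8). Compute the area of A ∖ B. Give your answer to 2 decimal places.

102.82

|A| = 114.5, |A∩B| = 11.6819.
|A ∖ B| = |A| − |A∩B| = 114.5 − 11.6819 = 102.82.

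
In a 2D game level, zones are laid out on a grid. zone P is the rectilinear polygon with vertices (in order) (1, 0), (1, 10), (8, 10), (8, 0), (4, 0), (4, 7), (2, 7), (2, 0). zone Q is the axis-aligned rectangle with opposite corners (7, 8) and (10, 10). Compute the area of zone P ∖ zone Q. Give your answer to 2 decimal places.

|zone P| = 56, |zone P∩zone Q| = 2.
|zone P ∖ zone Q| = |zone P| − |zone P∩zone Q| = 56 − 2 = 54.00.

54.00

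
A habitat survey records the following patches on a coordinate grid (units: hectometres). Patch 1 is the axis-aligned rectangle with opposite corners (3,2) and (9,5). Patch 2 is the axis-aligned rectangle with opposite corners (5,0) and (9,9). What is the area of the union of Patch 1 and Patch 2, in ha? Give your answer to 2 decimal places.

42.00

By inclusion–exclusion:
Individual areas: |Patch 1| = 18, |Patch 2| = 36.
|Patch 1∩Patch 2|: x∈[5,9], y∈[2,5] → 4·3 = 12.
|Patch 1 ∪ Patch 2| = 54 − 12 = 42.00.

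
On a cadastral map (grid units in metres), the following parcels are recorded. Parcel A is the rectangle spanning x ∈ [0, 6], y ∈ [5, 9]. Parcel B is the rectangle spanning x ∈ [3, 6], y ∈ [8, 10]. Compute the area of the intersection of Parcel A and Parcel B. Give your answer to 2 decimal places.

|Parcel A∩Parcel B|: x∈[3,6], y∈[8,9] → 3·1 = 3.

3.00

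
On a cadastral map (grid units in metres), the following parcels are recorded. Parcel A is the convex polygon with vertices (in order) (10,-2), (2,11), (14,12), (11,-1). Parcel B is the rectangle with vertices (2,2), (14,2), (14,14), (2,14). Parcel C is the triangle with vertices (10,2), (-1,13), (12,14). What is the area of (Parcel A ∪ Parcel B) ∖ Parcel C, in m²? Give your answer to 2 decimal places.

81.31

|Parcel A ∪ Parcel B| = 153.4615.
|(Parcel A ∪ Parcel B) ∩ Parcel C| = 72.1538.
|(Parcel A ∪ Parcel B) ∖ Parcel C| = 153.4615 − 72.1538 = 81.31.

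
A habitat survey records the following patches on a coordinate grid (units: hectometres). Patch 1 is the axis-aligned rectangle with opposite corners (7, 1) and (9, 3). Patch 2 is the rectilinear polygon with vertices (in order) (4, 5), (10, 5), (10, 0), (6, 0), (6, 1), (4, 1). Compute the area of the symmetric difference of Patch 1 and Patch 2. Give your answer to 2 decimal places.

|Patch 1| = 4, |Patch 2| = 28, |Patch 1∩Patch 2| = 4.
|Patch 1 △ Patch 2| = |Patch 1| + |Patch 2| − 2·|Patch 1∩Patch 2| = 4 + 28 − 8 = 24.00.

24.00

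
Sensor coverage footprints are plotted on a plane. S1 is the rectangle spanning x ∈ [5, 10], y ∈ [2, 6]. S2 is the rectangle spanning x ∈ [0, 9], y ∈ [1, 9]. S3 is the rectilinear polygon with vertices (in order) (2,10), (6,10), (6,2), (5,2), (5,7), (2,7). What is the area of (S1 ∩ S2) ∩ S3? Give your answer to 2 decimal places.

The region (S1 ∩ S2) ∩ S3 is the polygon with vertices (5,6), (6,6), (6,2), (5,2).
By the shoelace formula its area is 4.00.

4.00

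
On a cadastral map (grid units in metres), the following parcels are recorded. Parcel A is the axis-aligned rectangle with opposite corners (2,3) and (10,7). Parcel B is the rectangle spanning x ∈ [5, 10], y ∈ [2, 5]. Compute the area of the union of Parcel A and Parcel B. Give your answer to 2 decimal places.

37.00

By inclusion–exclusion:
Individual areas: |Parcel A| = 32, |Parcel B| = 15.
|Parcel A∩Parcel B|: x∈[5,10], y∈[3,5] → 5·2 = 10.
|Parcel A ∪ Parcel B| = 47 − 10 = 37.00.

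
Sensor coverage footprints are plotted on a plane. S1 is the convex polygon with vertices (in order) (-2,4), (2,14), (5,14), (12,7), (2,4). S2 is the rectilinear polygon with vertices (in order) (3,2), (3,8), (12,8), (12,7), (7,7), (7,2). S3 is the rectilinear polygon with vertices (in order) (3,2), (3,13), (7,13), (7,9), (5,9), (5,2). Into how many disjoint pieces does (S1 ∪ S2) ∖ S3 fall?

(S1 ∪ S2) ∖ S3 splits into 2 disjoint pieces (area 32.35, area 30.75).

2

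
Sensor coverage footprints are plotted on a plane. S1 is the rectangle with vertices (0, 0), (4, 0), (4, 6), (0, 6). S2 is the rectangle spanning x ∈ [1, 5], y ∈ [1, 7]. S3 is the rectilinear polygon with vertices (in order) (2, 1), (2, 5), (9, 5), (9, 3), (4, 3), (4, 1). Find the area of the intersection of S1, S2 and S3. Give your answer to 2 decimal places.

8.00

The intersection is the polygon with vertices (4,3), (4,1), (2,1), (2,5), (4,5).
By the shoelace formula its area is 8.00.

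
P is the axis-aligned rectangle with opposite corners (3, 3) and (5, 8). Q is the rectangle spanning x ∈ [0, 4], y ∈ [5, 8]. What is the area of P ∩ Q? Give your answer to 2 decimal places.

3.00

|P∩Q|: x∈[3,4], y∈[5,8] → 1·3 = 3.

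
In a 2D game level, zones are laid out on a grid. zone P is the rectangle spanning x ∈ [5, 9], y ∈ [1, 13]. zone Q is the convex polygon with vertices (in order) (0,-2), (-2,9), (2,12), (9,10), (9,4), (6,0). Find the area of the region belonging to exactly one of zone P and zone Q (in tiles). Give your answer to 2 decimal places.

|zone P| = 48, |zone Q| = 112, |zone P∩zone Q| = 34.9107.
|zone P △ zone Q| = |zone P| + |zone Q| − 2·|zone P∩zone Q| = 48 + 112 − 69.8214 = 90.18.

90.18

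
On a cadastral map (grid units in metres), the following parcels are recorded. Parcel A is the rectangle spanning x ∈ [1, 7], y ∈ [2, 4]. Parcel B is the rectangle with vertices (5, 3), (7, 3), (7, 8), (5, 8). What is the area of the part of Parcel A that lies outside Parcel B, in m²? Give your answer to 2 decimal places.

10.00

|Parcel A∩Parcel B|: x∈[5,7], y∈[3,4] → 2·1 = 2.
|Parcel A| = 12.
|Parcel A ∖ Parcel B| = |Parcel A| − |Parcel A∩Parcel B| = 12 − 2 = 10.00.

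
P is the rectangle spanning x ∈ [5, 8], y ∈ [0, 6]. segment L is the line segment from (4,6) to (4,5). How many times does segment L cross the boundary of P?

0

The segment lies entirely outside P and never meets its boundary.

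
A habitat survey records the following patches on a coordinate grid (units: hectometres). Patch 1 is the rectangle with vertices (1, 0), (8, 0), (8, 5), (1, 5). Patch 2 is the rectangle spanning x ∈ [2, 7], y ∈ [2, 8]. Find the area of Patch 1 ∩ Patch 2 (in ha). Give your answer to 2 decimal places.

|Patch 1∩Patch 2|: x∈[2,7], y∈[2,5] → 5·3 = 15.

15.00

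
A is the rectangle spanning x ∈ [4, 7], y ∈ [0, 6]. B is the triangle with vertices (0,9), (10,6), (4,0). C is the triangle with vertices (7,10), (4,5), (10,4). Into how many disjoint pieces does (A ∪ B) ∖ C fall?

2

(A ∪ B) ∖ C splits into 2 disjoint pieces (area 32.8075, area 0.5098).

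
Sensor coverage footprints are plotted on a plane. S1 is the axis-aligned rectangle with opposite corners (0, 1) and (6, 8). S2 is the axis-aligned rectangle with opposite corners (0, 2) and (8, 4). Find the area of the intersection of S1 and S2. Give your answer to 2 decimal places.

12.00

|S1∩S2|: x∈[0,6], y∈[2,4] → 6·2 = 12.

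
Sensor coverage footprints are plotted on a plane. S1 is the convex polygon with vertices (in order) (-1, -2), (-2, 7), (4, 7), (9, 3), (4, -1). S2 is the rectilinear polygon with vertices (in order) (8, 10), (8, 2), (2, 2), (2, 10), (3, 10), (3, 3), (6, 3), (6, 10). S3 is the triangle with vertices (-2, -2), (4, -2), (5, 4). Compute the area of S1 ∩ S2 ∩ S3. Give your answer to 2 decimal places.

1.50

The intersection is the polygon with vertices (4.833,3), (4.667,2), (2.667,2), (3.833,3).
By the shoelace formula its area is 1.50.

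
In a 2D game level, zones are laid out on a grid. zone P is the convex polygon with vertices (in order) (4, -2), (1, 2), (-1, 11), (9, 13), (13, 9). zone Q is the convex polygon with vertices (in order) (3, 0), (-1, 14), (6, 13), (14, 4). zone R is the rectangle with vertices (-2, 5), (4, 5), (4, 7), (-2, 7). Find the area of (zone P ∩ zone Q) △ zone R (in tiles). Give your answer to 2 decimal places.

|zone P ∩ zone Q| = 86.6812.
|(zone P ∩ zone Q) ∩ zone R| = 5.4286.
|(zone P ∩ zone Q) △ zone R| = 86.6812 + 12 − 10.8571 = 87.82.

87.82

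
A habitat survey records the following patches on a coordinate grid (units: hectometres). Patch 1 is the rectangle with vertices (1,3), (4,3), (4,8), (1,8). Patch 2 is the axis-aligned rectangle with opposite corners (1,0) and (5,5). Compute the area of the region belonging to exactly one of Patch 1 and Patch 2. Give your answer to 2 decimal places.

|Patch 1∩Patch 2|: x∈[1,4], y∈[3,5] → 3·2 = 6.
|Patch 1 △ Patch 2| = |Patch 1| + |Patch 2| − 2·|Patch 1∩Patch 2| = 15 + 20 − 12 = 23.00.

23.00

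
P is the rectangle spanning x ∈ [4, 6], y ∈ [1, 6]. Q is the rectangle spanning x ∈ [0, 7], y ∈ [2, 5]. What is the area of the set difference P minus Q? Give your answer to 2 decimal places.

|P∩Q|: x∈[4,6], y∈[2,5] → 2·3 = 6.
|P| = 10.
|P ∖ Q| = |P| − |P∩Q| = 10 − 6 = 4.00.

4.00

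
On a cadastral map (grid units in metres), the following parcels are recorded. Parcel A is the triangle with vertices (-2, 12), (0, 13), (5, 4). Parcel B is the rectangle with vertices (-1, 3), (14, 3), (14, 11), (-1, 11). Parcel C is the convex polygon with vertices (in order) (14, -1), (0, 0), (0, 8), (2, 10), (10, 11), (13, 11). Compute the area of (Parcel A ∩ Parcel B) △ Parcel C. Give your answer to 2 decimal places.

145.95

|Parcel A ∩ Parcel B| = 7.8175.
|(Parcel A ∩ Parcel B) ∩ Parcel C| = 4.4357.
|(Parcel A ∩ Parcel B) △ Parcel C| = 7.8175 + 147 − 8.8714 = 145.95.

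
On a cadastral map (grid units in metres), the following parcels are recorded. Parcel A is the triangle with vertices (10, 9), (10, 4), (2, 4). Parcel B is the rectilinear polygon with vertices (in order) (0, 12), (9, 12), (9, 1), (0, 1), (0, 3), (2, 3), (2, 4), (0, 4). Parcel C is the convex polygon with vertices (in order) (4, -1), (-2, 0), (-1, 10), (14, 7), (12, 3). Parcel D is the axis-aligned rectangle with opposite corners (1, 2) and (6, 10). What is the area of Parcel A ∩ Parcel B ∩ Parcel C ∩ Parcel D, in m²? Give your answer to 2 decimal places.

5.00

The intersection is the polygon with vertices (2,4), (6,6.5), (6,4).
By the shoelace formula its area is 5.00.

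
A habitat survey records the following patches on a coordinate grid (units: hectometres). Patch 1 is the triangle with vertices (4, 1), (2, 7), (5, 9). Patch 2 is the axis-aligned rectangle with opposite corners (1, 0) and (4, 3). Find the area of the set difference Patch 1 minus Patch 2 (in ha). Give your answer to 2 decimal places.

10.33

|Patch 1| = 11, |Patch 1∩Patch 2| = 0.6667.
|Patch 1 ∖ Patch 2| = |Patch 1| − |Patch 1∩Patch 2| = 11 − 0.6667 = 10.33.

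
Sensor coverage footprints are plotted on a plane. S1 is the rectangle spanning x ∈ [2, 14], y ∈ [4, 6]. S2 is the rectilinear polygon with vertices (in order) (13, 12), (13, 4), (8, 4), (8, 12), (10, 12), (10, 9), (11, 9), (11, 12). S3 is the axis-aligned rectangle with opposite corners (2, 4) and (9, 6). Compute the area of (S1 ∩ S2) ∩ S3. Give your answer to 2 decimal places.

2.00

The region (S1 ∩ S2) ∩ S3 is the polygon with vertices (8,4), (8,6), (9,6), (9,4).
By the shoelace formula its area is 2.00.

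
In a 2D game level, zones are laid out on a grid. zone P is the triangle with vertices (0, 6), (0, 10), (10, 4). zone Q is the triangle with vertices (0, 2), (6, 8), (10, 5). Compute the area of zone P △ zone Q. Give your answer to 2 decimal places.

28.56

|zone P| = 20, |zone Q| = 21, |zone P∩zone Q| = 6.2222.
|zone P △ zone Q| = |zone P| + |zone Q| − 2·|zone P∩zone Q| = 20 + 21 − 12.4444 = 28.56.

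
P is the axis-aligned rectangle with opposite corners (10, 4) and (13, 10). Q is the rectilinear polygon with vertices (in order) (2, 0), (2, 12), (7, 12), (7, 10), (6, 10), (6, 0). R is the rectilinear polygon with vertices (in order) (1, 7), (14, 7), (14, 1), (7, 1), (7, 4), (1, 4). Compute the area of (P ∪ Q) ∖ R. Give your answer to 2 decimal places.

47.00

|P ∪ Q| = 68.
|(P ∪ Q) ∩ R| = 21.
|(P ∪ Q) ∖ R| = 68 − 21 = 47.00.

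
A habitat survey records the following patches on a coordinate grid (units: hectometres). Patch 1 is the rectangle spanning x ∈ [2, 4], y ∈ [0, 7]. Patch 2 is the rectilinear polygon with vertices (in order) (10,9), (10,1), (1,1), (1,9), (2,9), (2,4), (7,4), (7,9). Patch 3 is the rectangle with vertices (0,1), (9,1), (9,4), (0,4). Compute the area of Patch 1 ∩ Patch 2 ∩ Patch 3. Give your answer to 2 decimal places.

The intersection is the polygon with vertices (2,1), (2,4), (4,4), (4,1).
By the shoelace formula its area is 6.00.

6.00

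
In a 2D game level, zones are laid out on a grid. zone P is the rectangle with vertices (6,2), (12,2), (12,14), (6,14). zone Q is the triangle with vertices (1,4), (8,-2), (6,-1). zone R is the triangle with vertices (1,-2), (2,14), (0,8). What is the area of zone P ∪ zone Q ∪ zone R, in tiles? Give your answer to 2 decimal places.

87.49

By inclusion–exclusion:
Individual areas: |zone P| = 72, |zone Q| = 2.5, |zone R| = 13.
|zone P∩zone Q| = 0.
|zone P∩zone R| = 0.
|zone Q∩zone R| = 0.009.
|zone P∩zone Q∩zone R| = 0.
|zone P ∪ zone Q ∪ zone R| = 87.5 − 0.009 + 0 = 87.49.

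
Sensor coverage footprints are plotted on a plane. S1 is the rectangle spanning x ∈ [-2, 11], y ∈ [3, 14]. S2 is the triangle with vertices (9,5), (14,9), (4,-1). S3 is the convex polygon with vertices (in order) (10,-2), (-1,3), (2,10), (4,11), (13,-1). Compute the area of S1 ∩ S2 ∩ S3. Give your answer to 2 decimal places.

The intersection is the polygon with vertices (8,3), (7.333,3), (8.737,4.684), (9.143,4.143).
By the shoelace formula its area is 1.10.

1.10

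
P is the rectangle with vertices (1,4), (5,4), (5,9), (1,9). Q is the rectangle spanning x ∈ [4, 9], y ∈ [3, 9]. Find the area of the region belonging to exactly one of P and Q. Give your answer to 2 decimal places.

|P∩Q|: x∈[4,5], y∈[4,9] → 1·5 = 5.
|P △ Q| = |P| + |Q| − 2·|P∩Q| = 20 + 30 − 10 = 40.00.

40.00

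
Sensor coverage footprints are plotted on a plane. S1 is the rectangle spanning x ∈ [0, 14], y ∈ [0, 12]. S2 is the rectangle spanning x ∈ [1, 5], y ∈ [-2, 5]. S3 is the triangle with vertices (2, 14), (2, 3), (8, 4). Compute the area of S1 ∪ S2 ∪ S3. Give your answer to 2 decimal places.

By inclusion–exclusion:
Individual areas: |S1| = 168, |S2| = 28, |S3| = 33.
|S1∩S2|: x∈[1,5], y∈[0,5] → 4·5 = 20.
|S1∩S3| = 31.8.
|S2∩S3| = 5.25.
|S1∩S2∩S3| = 5.25.
|S1 ∪ S2 ∪ S3| = 229 − 57.05 + 5.25 = 177.20.

177.20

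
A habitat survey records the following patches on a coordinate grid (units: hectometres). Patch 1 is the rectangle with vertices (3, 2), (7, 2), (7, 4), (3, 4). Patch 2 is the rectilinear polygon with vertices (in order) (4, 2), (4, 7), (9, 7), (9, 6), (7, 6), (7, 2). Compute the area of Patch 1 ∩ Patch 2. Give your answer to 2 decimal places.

The intersection is the polygon with vertices (7,2), (4,2), (4,4), (7,4).
By the shoelace formula its area is 6.00.

6.00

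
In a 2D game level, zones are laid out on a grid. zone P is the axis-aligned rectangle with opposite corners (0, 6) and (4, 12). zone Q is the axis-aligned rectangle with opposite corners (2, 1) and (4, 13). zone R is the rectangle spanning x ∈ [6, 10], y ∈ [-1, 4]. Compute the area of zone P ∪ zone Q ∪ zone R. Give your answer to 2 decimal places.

By inclusion–exclusion:
Individual areas: |zone P| = 24, |zone Q| = 24, |zone R| = 20.
|zone P∩zone Q|: x∈[2,4], y∈[6,12] → 2·6 = 12.
|zone P∩zone R| = 0 (no overlap).
|zone Q∩zone R| = 0 (no overlap).
|zone P∩zone Q∩zone R| = 0.
|zone P ∪ zone Q ∪ zone R| = 68 − 12 + 0 = 56.00.

56.00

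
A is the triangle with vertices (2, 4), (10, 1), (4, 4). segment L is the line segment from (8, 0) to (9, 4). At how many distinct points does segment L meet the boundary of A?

2

The segment meets the boundary at (8.444,1.778), (8.4,1.6).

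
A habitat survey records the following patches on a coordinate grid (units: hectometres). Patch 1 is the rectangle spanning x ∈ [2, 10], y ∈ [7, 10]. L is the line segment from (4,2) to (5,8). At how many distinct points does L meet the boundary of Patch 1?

The segment meets the boundary at (4.833,7).

1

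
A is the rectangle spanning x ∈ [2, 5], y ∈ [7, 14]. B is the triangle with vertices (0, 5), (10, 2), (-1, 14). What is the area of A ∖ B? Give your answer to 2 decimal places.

|A| = 21, |A∩B| = 6.2727.
|A ∖ B| = |A| − |A∩B| = 21 − 6.2727 = 14.73.

14.73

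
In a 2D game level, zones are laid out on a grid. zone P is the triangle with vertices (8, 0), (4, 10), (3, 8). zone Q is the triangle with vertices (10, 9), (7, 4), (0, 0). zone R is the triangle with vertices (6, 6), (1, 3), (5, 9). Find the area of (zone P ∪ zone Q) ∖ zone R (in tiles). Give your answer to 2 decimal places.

15.97

|zone P ∪ zone Q| = 19.1656.
|(zone P ∪ zone Q) ∩ zone R| = 3.1934.
|(zone P ∪ zone Q) ∖ zone R| = 19.1656 − 3.1934 = 15.97.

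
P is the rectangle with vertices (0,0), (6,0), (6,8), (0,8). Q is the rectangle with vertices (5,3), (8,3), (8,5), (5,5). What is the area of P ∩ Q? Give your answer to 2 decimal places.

|P∩Q|: x∈[5,6], y∈[3,5] → 1·2 = 2.

2.00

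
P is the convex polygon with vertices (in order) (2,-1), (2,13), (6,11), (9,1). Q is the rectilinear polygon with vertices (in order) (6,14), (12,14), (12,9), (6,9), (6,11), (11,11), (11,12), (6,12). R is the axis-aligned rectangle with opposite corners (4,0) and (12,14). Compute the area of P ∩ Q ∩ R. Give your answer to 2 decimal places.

0.60

The intersection is the polygon with vertices (6,9), (6,11), (6.6,9).
By the shoelace formula its area is 0.60.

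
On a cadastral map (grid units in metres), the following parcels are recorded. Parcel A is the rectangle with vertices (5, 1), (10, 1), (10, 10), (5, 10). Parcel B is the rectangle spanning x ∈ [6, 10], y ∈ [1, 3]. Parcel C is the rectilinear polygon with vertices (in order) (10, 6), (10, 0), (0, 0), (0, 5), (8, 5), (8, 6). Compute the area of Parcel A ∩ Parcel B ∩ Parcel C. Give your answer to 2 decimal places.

The intersection is the polygon with vertices (6,1), (6,3), (10,3), (10,1).
By the shoelace formula its area is 8.00.

8.00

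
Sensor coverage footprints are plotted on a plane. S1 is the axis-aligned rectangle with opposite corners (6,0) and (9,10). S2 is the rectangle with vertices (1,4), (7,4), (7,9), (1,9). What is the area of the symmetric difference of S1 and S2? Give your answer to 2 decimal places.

50.00

|S1∩S2|: x∈[6,7], y∈[4,9] → 1·5 = 5.
|S1 △ S2| = |S1| + |S2| − 2·|S1∩S2| = 30 + 30 − 10 = 50.00.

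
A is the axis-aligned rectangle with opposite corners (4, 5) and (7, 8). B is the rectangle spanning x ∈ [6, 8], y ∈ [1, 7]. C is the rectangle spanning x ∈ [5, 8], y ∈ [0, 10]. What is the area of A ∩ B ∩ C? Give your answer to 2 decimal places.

The intersection is the polygon with vertices (6,5), (6,7), (7,7), (7,5).
By the shoelace formula its area is 2.00.

2.00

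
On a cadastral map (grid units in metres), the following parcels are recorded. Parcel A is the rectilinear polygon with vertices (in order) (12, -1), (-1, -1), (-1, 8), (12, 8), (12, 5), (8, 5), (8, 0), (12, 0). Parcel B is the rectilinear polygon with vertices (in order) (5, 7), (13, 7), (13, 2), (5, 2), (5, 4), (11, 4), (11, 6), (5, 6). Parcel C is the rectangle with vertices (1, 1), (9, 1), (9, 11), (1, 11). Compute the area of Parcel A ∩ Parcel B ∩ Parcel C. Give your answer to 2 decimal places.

10.00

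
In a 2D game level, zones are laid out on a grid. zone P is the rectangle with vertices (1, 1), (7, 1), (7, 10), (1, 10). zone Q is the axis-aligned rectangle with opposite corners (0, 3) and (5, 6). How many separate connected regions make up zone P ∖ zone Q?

1

zone P ∖ zone Q is a single connected region.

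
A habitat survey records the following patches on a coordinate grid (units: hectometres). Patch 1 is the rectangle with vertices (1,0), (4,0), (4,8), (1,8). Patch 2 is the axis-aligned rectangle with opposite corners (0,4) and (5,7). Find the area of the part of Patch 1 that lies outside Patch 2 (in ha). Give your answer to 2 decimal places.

15.00

|Patch 1∩Patch 2|: x∈[1,4], y∈[4,7] → 3·3 = 9.
|Patch 1| = 24.
|Patch 1 ∖ Patch 2| = |Patch 1| − |Patch 1∩Patch 2| = 24 − 9 = 15.00.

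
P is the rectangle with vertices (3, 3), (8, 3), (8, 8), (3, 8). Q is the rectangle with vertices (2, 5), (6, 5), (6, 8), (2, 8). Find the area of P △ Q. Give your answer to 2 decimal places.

19.00

|P∩Q|: x∈[3,6], y∈[5,8] → 3·3 = 9.
|P △ Q| = |P| + |Q| − 2·|P∩Q| = 25 + 12 − 18 = 19.00.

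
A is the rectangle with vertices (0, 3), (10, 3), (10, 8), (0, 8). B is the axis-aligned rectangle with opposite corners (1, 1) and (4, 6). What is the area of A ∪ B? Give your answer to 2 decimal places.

56.00

By inclusion–exclusion:
Individual areas: |A| = 50, |B| = 15.
|A∩B|: x∈[1,4], y∈[3,6] → 3·3 = 9.
|A ∪ B| = 65 − 9 = 56.00.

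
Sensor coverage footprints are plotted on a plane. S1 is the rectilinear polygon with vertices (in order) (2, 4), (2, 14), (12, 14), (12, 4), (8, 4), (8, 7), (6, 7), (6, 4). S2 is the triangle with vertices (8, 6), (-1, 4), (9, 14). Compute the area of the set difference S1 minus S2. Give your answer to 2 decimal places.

64.94

|S1| = 94, |S1∩S2| = 29.0556.
|S1 ∖ S2| = |S1| − |S1∩S2| = 94 − 29.0556 = 64.94.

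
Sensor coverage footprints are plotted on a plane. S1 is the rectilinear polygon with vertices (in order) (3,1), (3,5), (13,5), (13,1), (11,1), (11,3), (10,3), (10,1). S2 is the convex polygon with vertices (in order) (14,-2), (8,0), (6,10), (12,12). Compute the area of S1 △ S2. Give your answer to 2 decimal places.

69.20

|S1| = 38, |S2| = 72, |S1∩S2| = 20.4.
|S1 △ S2| = |S1| + |S2| − 2·|S1∩S2| = 38 + 72 − 40.8 = 69.20.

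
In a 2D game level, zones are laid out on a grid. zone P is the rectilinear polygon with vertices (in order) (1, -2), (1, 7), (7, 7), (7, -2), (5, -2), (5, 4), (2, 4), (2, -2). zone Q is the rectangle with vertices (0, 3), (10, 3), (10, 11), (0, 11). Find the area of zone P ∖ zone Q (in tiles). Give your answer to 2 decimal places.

15.00

|zone P| = 36, |zone P∩zone Q| = 21.
|zone P ∖ zone Q| = |zone P| − |zone P∩zone Q| = 36 − 21 = 15.00.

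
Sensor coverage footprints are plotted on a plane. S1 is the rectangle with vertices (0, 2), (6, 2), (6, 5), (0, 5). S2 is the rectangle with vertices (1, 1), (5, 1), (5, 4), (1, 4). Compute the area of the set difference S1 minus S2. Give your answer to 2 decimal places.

|S1∩S2|: x∈[1,5], y∈[2,4] → 4·2 = 8.
|S1| = 18.
|S1 ∖ S2| = |S1| − |S1∩S2| = 18 − 8 = 10.00.

10.00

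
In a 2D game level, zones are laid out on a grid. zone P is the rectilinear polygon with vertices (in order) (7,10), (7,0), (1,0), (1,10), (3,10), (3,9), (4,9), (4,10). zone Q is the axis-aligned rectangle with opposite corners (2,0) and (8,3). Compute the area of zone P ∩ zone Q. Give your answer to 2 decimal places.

15.00

The intersection is the polygon with vertices (7,0), (2,0), (2,3), (7,3).
By the shoelace formula its area is 15.00.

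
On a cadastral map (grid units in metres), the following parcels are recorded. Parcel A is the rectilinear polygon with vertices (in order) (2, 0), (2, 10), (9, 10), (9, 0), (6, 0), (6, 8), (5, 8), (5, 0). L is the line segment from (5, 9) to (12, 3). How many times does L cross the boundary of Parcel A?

The segment meets the boundary at (9,5.571).

1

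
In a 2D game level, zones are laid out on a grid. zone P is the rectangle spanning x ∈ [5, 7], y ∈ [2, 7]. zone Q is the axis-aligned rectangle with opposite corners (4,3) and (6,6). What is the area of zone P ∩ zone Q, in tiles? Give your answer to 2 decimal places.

|zone P∩zone Q|: x∈[5,6], y∈[3,6] → 1·3 = 3.

3.00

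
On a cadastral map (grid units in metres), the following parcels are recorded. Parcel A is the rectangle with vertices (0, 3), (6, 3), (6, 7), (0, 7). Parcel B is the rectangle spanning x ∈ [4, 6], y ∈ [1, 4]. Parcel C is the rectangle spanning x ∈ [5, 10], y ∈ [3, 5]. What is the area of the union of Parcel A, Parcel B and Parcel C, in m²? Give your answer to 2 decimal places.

36.00

By inclusion–exclusion:
Individual areas: |Parcel A| = 24, |Parcel B| = 6, |Parcel C| = 10.
|Parcel A∩Parcel B|: x∈[4,6], y∈[3,4] → 2·1 = 2.
|Parcel A∩Parcel C|: x∈[5,6], y∈[3,5] → 1·2 = 2.
|Parcel B∩Parcel C|: x∈[5,6], y∈[3,4] → 1·1 = 1.
|Parcel A∩Parcel B∩Parcel C| = 1.
|Parcel A ∪ Parcel B ∪ Parcel C| = 40 − 5 + 1 = 36.00.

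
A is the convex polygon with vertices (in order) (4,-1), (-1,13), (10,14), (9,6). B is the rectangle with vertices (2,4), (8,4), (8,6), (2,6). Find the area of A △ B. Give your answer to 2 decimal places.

|A| = 96, |B| = 12, |A∩B| = 11.8071.
|A △ B| = |A| + |B| − 2·|A∩B| = 96 + 12 − 23.6143 = 84.39.

84.39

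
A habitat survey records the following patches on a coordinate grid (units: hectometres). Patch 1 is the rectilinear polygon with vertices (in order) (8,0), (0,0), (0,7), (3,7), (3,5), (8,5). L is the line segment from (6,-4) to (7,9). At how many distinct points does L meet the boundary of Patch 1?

2

The segment meets the boundary at (6.692,5), (6.308,0).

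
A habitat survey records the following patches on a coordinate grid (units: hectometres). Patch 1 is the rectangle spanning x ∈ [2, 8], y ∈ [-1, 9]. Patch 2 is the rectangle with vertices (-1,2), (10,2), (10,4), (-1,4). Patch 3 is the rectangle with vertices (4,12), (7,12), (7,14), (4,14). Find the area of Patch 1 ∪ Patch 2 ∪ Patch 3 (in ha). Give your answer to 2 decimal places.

76.00

By inclusion–exclusion:
Individual areas: |Patch 1| = 60, |Patch 2| = 22, |Patch 3| = 6.
|Patch 1∩Patch 2|: x∈[2,8], y∈[2,4] → 6·2 = 12.
|Patch 1∩Patch 3| = 0 (no overlap).
|Patch 2∩Patch 3| = 0 (no overlap).
|Patch 1∩Patch 2∩Patch 3| = 0.
|Patch 1 ∪ Patch 2 ∪ Patch 3| = 88 − 12 + 0 = 76.00.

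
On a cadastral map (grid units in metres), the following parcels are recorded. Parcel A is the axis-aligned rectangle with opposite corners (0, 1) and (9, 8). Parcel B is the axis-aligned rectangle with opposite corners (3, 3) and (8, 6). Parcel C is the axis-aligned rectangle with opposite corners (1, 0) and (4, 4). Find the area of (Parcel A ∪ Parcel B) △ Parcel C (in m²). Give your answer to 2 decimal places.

57.00

|Parcel A ∪ Parcel B| = 63.
|(Parcel A ∪ Parcel B) ∩ Parcel C| = 9.
|(Parcel A ∪ Parcel B) △ Parcel C| = 63 + 12 − 18 = 57.00.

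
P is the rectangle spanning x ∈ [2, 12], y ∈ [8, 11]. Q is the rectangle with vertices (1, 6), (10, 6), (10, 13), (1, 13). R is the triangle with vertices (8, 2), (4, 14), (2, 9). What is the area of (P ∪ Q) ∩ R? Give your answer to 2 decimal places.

17.44

The region (P ∪ Q) ∩ R is the polygon with vertices (4.571,6), (2,9), (3.6,13), (4.333,13), (6.667,6).
By the shoelace formula its area is 17.44.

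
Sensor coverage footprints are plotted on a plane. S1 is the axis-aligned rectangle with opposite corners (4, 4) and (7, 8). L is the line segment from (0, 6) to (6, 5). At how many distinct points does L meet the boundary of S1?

The segment meets the boundary at (4,5.333).

1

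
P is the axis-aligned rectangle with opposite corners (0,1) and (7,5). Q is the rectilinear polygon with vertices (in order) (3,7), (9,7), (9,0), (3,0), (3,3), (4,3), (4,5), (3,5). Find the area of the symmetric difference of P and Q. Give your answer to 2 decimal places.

40.00

|P| = 28, |Q| = 40, |P∩Q| = 14.
|P △ Q| = |P| + |Q| − 2·|P∩Q| = 28 + 40 − 28 = 40.00.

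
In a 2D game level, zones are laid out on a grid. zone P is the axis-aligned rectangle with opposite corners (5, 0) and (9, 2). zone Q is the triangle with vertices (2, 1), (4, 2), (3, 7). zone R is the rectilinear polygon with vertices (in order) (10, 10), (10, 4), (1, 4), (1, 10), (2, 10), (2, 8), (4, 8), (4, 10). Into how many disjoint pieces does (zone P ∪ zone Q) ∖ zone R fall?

2

(zone P ∪ zone Q) ∖ zone R splits into 2 disjoint pieces (area 8, area 3.85).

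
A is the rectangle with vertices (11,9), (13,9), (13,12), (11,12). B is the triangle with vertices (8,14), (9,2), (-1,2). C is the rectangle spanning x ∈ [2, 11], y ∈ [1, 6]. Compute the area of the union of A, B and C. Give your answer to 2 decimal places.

83.67

By inclusion–exclusion:
Individual areas: |A| = 6, |B| = 60, |C| = 45.
|A∩B| = 0.
|A∩C| = 0 (no overlap).
|B∩C| = 27.3333.
|A∩B∩C| = 0.
|A ∪ B ∪ C| = 111 − 27.3333 + 0 = 83.67.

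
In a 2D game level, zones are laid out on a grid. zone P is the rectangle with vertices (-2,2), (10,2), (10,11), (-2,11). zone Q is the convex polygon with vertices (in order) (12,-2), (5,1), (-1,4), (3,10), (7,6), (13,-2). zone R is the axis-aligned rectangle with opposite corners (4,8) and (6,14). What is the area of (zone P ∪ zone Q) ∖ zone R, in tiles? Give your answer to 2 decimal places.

118.50

|zone P ∪ zone Q| = 124.5.
|(zone P ∪ zone Q) ∩ zone R| = 6.
|(zone P ∪ zone Q) ∖ zone R| = 124.5 − 6 = 118.50.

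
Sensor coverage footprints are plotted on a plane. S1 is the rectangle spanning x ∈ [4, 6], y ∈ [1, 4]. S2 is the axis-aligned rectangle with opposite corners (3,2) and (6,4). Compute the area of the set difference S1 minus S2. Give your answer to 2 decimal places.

2.00

|S1∩S2|: x∈[4,6], y∈[2,4] → 2·2 = 4.
|S1| = 6.
|S1 ∖ S2| = |S1| − |S1∩S2| = 6 − 4 = 2.00.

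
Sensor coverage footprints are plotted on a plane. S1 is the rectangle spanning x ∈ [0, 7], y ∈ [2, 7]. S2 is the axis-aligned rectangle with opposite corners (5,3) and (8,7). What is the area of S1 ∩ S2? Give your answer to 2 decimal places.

8.00

|S1∩S2|: x∈[5,7], y∈[3,7] → 2·4 = 8.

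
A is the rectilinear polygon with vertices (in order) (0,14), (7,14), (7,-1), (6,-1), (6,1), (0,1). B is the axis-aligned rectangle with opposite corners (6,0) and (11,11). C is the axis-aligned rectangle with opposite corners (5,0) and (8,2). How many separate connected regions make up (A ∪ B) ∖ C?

2

(A ∪ B) ∖ C splits into 2 disjoint pieces (area 131, area 1).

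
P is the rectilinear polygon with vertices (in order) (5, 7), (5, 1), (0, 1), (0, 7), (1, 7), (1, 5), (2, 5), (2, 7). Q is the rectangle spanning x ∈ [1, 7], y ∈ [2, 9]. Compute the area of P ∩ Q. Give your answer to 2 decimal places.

18.00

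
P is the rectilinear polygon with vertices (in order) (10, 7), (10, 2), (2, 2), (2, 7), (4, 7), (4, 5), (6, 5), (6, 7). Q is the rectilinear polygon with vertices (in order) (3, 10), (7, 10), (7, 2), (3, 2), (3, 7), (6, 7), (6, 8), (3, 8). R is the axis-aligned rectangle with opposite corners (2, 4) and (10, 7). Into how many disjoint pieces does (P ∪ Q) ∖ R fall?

(P ∪ Q) ∖ R splits into 2 disjoint pieces (area 16, area 9).

2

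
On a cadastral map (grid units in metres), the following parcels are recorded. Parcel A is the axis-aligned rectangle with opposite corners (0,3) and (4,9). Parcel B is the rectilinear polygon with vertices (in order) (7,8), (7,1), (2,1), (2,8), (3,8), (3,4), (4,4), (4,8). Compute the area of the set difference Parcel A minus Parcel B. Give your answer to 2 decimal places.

|Parcel A| = 24, |Parcel A∩Parcel B| = 6.
|Parcel A ∖ Parcel B| = |Parcel A| − |Parcel A∩Parcel B| = 24 − 6 = 18.00.

18.00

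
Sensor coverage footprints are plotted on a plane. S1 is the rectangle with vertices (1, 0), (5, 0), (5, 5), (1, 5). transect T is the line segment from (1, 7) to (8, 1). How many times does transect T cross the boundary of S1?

The segment meets the boundary at (5,3.571), (3.333,5).

2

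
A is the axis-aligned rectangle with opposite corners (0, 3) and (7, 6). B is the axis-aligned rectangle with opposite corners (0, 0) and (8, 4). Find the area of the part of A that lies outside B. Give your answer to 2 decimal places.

|A∩B|: x∈[0,7], y∈[3,4] → 7·1 = 7.
|A| = 21.
|A ∖ B| = |A| − |A∩B| = 21 − 7 = 14.00.

14.00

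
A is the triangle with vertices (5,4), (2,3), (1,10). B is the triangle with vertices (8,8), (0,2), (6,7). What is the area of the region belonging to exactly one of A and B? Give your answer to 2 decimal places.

11.88

|A| = 11, |B| = 2, |A∩B| = 0.5618.
|A △ B| = |A| + |B| − 2·|A∩B| = 11 + 2 − 1.1237 = 11.88.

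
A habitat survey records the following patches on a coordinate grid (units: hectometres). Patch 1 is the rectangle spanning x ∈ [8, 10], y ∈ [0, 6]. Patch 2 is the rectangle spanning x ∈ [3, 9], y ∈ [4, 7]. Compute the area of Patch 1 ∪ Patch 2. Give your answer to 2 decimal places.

28.00

By inclusion–exclusion:
Individual areas: |Patch 1| = 12, |Patch 2| = 18.
|Patch 1∩Patch 2|: x∈[8,9], y∈[4,6] → 1·2 = 2.
|Patch 1 ∪ Patch 2| = 30 − 2 = 28.00.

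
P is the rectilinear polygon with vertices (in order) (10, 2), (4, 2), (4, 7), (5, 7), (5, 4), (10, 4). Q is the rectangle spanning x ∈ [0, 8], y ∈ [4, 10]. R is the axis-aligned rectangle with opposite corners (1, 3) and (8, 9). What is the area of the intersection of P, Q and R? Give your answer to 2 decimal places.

3.00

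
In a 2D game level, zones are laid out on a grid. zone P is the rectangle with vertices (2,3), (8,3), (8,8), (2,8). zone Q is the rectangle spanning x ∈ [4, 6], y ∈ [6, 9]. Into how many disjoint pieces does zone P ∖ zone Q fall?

zone P ∖ zone Q is a single connected region.

1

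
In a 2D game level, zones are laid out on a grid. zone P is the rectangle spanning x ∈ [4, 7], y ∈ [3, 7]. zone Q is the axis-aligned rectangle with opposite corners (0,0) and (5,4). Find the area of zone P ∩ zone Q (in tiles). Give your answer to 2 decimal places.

1.00

|zone P∩zone Q|: x∈[4,5], y∈[3,4] → 1·1 = 1.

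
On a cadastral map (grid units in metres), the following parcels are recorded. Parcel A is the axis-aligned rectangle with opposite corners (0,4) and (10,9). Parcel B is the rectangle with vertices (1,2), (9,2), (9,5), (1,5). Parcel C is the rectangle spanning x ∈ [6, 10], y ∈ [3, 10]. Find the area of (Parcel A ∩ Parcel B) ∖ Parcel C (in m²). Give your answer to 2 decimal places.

5.00

|Parcel A ∩ Parcel B| = 8.
|(Parcel A ∩ Parcel B) ∩ Parcel C| = 3.
|(Parcel A ∩ Parcel B) ∖ Parcel C| = 8 − 3 = 5.00.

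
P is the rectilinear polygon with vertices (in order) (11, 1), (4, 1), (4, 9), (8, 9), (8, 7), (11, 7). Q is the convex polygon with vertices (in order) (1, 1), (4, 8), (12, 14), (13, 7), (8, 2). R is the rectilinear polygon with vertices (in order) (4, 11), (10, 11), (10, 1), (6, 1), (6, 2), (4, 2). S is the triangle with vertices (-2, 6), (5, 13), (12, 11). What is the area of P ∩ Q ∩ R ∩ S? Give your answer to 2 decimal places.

The intersection is the polygon with vertices (6.4,9), (4.364,8.273), (5.333,9).
By the shoelace formula its area is 0.39.

0.39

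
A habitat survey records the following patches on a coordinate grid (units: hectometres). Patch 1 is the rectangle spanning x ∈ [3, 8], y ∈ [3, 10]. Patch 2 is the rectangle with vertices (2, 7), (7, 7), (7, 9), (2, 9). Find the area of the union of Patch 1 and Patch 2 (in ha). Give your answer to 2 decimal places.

37.00

By inclusion–exclusion:
Individual areas: |Patch 1| = 35, |Patch 2| = 10.
|Patch 1∩Patch 2|: x∈[3,7], y∈[7,9] → 4·2 = 8.
|Patch 1 ∪ Patch 2| = 45 − 8 = 37.00.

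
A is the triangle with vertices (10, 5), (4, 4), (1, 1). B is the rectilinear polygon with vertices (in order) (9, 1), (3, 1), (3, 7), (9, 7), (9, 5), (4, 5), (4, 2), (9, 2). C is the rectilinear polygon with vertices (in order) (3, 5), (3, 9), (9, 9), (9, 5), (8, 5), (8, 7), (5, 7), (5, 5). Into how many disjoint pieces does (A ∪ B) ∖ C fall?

2

(A ∪ B) ∖ C splits into 2 disjoint pieces (area 15.1111, area 6).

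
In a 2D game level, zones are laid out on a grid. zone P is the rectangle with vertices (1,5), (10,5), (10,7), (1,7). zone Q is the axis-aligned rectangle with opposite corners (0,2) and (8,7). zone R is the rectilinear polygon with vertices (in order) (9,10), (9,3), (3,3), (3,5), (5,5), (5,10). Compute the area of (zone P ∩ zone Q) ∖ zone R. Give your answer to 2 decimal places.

|zone P ∩ zone Q| = 14.
|(zone P ∩ zone Q) ∩ zone R| = 6.
|(zone P ∩ zone Q) ∖ zone R| = 14 − 6 = 8.00.

8.00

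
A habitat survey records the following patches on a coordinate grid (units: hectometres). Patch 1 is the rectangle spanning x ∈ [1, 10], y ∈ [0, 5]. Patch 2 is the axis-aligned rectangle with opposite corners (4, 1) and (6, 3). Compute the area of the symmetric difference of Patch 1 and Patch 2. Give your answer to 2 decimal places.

41.00

|Patch 1∩Patch 2|: x∈[4,6], y∈[1,3] → 2·2 = 4.
|Patch 1 △ Patch 2| = |Patch 1| + |Patch 2| − 2·|Patch 1∩Patch 2| = 45 + 4 − 8 = 41.00.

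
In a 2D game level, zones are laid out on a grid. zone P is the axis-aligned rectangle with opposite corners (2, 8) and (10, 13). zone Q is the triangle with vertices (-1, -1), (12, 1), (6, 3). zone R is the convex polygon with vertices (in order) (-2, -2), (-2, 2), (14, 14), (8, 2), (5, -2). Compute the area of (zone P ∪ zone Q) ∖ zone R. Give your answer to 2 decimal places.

|zone P ∪ zone Q| = 59.
|(zone P ∪ zone Q) ∩ zone R| = 20.0202.
|(zone P ∪ zone Q) ∖ zone R| = 59 − 20.0202 = 38.98.

38.98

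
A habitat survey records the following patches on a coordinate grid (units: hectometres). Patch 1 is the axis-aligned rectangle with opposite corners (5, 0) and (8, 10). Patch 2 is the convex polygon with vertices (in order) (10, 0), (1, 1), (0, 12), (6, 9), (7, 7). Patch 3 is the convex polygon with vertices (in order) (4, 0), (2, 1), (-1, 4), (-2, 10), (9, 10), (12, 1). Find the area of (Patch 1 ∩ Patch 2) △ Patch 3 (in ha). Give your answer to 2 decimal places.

85.41

|Patch 1 ∩ Patch 2| = 21.9167.
|(Patch 1 ∩ Patch 2) ∩ Patch 3| = 21.7533.
|(Patch 1 ∩ Patch 2) △ Patch 3| = 21.9167 + 107 − 43.5065 = 85.41.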